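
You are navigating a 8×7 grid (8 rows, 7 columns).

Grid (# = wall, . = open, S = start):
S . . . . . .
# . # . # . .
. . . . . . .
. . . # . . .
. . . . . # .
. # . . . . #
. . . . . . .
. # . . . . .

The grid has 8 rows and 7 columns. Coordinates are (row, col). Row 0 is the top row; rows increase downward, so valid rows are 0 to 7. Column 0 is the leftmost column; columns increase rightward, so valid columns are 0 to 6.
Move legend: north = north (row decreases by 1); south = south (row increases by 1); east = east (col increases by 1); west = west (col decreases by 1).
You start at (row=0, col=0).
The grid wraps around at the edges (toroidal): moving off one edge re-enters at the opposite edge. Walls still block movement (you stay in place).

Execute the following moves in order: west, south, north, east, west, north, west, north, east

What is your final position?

Start: (row=0, col=0)
  west (west): (row=0, col=0) -> (row=0, col=6)
  south (south): (row=0, col=6) -> (row=1, col=6)
  north (north): (row=1, col=6) -> (row=0, col=6)
  east (east): (row=0, col=6) -> (row=0, col=0)
  west (west): (row=0, col=0) -> (row=0, col=6)
  north (north): (row=0, col=6) -> (row=7, col=6)
  west (west): (row=7, col=6) -> (row=7, col=5)
  north (north): (row=7, col=5) -> (row=6, col=5)
  east (east): (row=6, col=5) -> (row=6, col=6)
Final: (row=6, col=6)

Answer: Final position: (row=6, col=6)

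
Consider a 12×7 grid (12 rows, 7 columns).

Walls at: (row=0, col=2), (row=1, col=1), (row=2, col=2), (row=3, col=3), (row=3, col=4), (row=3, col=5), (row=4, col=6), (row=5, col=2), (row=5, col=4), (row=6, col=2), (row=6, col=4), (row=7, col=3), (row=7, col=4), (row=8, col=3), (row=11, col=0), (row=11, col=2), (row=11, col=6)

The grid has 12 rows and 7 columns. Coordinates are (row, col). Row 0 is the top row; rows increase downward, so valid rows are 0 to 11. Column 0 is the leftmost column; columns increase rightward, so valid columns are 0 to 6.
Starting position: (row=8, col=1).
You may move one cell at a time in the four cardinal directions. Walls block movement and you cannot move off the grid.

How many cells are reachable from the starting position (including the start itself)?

BFS flood-fill from (row=8, col=1):
  Distance 0: (row=8, col=1)
  Distance 1: (row=7, col=1), (row=8, col=0), (row=8, col=2), (row=9, col=1)
  Distance 2: (row=6, col=1), (row=7, col=0), (row=7, col=2), (row=9, col=0), (row=9, col=2), (row=10, col=1)
  Distance 3: (row=5, col=1), (row=6, col=0), (row=9, col=3), (row=10, col=0), (row=10, col=2), (row=11, col=1)
  Distance 4: (row=4, col=1), (row=5, col=0), (row=9, col=4), (row=10, col=3)
  Distance 5: (row=3, col=1), (row=4, col=0), (row=4, col=2), (row=8, col=4), (row=9, col=5), (row=10, col=4), (row=11, col=3)
  Distance 6: (row=2, col=1), (row=3, col=0), (row=3, col=2), (row=4, col=3), (row=8, col=5), (row=9, col=6), (row=10, col=5), (row=11, col=4)
  Distance 7: (row=2, col=0), (row=4, col=4), (row=5, col=3), (row=7, col=5), (row=8, col=6), (row=10, col=6), (row=11, col=5)
  Distance 8: (row=1, col=0), (row=4, col=5), (row=6, col=3), (row=6, col=5), (row=7, col=6)
  Distance 9: (row=0, col=0), (row=5, col=5), (row=6, col=6)
  Distance 10: (row=0, col=1), (row=5, col=6)
Total reachable: 53 (grid has 67 open cells total)

Answer: Reachable cells: 53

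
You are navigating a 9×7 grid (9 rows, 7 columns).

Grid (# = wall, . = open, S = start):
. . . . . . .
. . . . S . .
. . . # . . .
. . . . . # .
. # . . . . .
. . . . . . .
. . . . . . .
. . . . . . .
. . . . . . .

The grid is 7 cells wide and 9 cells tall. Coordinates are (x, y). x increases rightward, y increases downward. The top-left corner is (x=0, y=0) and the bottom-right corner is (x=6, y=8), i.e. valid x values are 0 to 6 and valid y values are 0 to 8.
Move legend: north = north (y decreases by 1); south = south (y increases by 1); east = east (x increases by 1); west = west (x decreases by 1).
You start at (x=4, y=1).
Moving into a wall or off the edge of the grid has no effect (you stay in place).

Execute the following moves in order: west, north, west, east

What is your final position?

Answer: Final position: (x=3, y=0)

Derivation:
Start: (x=4, y=1)
  west (west): (x=4, y=1) -> (x=3, y=1)
  north (north): (x=3, y=1) -> (x=3, y=0)
  west (west): (x=3, y=0) -> (x=2, y=0)
  east (east): (x=2, y=0) -> (x=3, y=0)
Final: (x=3, y=0)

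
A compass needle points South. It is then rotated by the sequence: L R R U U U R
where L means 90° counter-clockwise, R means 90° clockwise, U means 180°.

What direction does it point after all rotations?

Start: South
  L (left (90° counter-clockwise)) -> East
  R (right (90° clockwise)) -> South
  R (right (90° clockwise)) -> West
  U (U-turn (180°)) -> East
  U (U-turn (180°)) -> West
  U (U-turn (180°)) -> East
  R (right (90° clockwise)) -> South
Final: South

Answer: Final heading: South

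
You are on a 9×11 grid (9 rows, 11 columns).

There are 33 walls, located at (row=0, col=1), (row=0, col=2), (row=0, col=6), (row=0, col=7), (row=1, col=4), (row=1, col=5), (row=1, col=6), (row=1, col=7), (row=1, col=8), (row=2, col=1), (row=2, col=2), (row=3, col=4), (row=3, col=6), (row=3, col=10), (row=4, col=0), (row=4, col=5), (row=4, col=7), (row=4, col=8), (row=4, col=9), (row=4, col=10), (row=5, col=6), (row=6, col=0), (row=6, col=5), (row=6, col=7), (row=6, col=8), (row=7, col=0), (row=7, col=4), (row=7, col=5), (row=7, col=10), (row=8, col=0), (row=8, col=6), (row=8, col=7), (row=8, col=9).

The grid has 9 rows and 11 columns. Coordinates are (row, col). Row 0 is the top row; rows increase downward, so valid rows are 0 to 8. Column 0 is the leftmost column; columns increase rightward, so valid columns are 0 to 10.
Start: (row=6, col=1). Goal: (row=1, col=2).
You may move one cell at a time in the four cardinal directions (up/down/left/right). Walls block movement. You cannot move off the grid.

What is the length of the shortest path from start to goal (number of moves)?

BFS from (row=6, col=1) until reaching (row=1, col=2):
  Distance 0: (row=6, col=1)
  Distance 1: (row=5, col=1), (row=6, col=2), (row=7, col=1)
  Distance 2: (row=4, col=1), (row=5, col=0), (row=5, col=2), (row=6, col=3), (row=7, col=2), (row=8, col=1)
  Distance 3: (row=3, col=1), (row=4, col=2), (row=5, col=3), (row=6, col=4), (row=7, col=3), (row=8, col=2)
  Distance 4: (row=3, col=0), (row=3, col=2), (row=4, col=3), (row=5, col=4), (row=8, col=3)
  Distance 5: (row=2, col=0), (row=3, col=3), (row=4, col=4), (row=5, col=5), (row=8, col=4)
  Distance 6: (row=1, col=0), (row=2, col=3), (row=8, col=5)
  Distance 7: (row=0, col=0), (row=1, col=1), (row=1, col=3), (row=2, col=4)
  Distance 8: (row=0, col=3), (row=1, col=2), (row=2, col=5)  <- goal reached here
One shortest path (8 moves): (row=6, col=1) -> (row=6, col=2) -> (row=6, col=3) -> (row=5, col=3) -> (row=4, col=3) -> (row=3, col=3) -> (row=2, col=3) -> (row=1, col=3) -> (row=1, col=2)

Answer: Shortest path length: 8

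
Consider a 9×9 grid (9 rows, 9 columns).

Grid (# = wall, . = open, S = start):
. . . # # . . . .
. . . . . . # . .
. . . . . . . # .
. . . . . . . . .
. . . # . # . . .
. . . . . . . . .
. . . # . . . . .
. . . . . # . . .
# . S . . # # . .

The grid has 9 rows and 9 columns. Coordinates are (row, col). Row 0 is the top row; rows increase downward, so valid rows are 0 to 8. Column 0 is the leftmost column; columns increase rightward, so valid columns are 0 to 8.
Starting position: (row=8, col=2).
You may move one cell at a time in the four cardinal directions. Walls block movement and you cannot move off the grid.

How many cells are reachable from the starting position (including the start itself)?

Answer: Reachable cells: 70

Derivation:
BFS flood-fill from (row=8, col=2):
  Distance 0: (row=8, col=2)
  Distance 1: (row=7, col=2), (row=8, col=1), (row=8, col=3)
  Distance 2: (row=6, col=2), (row=7, col=1), (row=7, col=3), (row=8, col=4)
  Distance 3: (row=5, col=2), (row=6, col=1), (row=7, col=0), (row=7, col=4)
  Distance 4: (row=4, col=2), (row=5, col=1), (row=5, col=3), (row=6, col=0), (row=6, col=4)
  Distance 5: (row=3, col=2), (row=4, col=1), (row=5, col=0), (row=5, col=4), (row=6, col=5)
  Distance 6: (row=2, col=2), (row=3, col=1), (row=3, col=3), (row=4, col=0), (row=4, col=4), (row=5, col=5), (row=6, col=6)
  Distance 7: (row=1, col=2), (row=2, col=1), (row=2, col=3), (row=3, col=0), (row=3, col=4), (row=5, col=6), (row=6, col=7), (row=7, col=6)
  Distance 8: (row=0, col=2), (row=1, col=1), (row=1, col=3), (row=2, col=0), (row=2, col=4), (row=3, col=5), (row=4, col=6), (row=5, col=7), (row=6, col=8), (row=7, col=7)
  Distance 9: (row=0, col=1), (row=1, col=0), (row=1, col=4), (row=2, col=5), (row=3, col=6), (row=4, col=7), (row=5, col=8), (row=7, col=8), (row=8, col=7)
  Distance 10: (row=0, col=0), (row=1, col=5), (row=2, col=6), (row=3, col=7), (row=4, col=8), (row=8, col=8)
  Distance 11: (row=0, col=5), (row=3, col=8)
  Distance 12: (row=0, col=6), (row=2, col=8)
  Distance 13: (row=0, col=7), (row=1, col=8)
  Distance 14: (row=0, col=8), (row=1, col=7)
Total reachable: 70 (grid has 70 open cells total)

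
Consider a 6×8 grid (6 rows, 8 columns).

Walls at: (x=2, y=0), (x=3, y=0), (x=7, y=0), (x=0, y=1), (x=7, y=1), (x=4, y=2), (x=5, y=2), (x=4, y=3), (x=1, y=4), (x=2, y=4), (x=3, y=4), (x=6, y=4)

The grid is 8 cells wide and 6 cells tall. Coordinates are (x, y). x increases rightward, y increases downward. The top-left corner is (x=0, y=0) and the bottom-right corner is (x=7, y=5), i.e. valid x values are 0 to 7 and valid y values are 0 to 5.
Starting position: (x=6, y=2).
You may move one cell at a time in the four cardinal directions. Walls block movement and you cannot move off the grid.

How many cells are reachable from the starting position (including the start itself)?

Answer: Reachable cells: 36

Derivation:
BFS flood-fill from (x=6, y=2):
  Distance 0: (x=6, y=2)
  Distance 1: (x=6, y=1), (x=7, y=2), (x=6, y=3)
  Distance 2: (x=6, y=0), (x=5, y=1), (x=5, y=3), (x=7, y=3)
  Distance 3: (x=5, y=0), (x=4, y=1), (x=5, y=4), (x=7, y=4)
  Distance 4: (x=4, y=0), (x=3, y=1), (x=4, y=4), (x=5, y=5), (x=7, y=5)
  Distance 5: (x=2, y=1), (x=3, y=2), (x=4, y=5), (x=6, y=5)
  Distance 6: (x=1, y=1), (x=2, y=2), (x=3, y=3), (x=3, y=5)
  Distance 7: (x=1, y=0), (x=1, y=2), (x=2, y=3), (x=2, y=5)
  Distance 8: (x=0, y=0), (x=0, y=2), (x=1, y=3), (x=1, y=5)
  Distance 9: (x=0, y=3), (x=0, y=5)
  Distance 10: (x=0, y=4)
Total reachable: 36 (grid has 36 open cells total)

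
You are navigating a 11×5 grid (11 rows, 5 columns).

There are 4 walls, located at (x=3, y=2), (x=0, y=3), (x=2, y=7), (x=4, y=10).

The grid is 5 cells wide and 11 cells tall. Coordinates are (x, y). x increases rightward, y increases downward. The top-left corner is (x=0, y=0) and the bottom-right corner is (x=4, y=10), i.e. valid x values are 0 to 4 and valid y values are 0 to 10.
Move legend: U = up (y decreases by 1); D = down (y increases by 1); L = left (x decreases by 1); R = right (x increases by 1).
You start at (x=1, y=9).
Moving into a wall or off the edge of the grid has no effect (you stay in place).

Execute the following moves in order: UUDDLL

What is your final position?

Start: (x=1, y=9)
  U (up): (x=1, y=9) -> (x=1, y=8)
  U (up): (x=1, y=8) -> (x=1, y=7)
  D (down): (x=1, y=7) -> (x=1, y=8)
  D (down): (x=1, y=8) -> (x=1, y=9)
  L (left): (x=1, y=9) -> (x=0, y=9)
  L (left): blocked, stay at (x=0, y=9)
Final: (x=0, y=9)

Answer: Final position: (x=0, y=9)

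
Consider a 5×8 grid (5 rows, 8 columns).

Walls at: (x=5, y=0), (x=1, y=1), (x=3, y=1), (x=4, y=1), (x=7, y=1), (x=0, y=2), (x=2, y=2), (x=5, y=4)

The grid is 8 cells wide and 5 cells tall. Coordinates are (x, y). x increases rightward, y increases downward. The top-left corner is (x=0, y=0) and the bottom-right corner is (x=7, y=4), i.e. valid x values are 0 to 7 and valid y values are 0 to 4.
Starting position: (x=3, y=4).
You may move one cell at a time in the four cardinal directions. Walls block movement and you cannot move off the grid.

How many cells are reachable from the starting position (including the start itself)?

Answer: Reachable cells: 25

Derivation:
BFS flood-fill from (x=3, y=4):
  Distance 0: (x=3, y=4)
  Distance 1: (x=3, y=3), (x=2, y=4), (x=4, y=4)
  Distance 2: (x=3, y=2), (x=2, y=3), (x=4, y=3), (x=1, y=4)
  Distance 3: (x=4, y=2), (x=1, y=3), (x=5, y=3), (x=0, y=4)
  Distance 4: (x=1, y=2), (x=5, y=2), (x=0, y=3), (x=6, y=3)
  Distance 5: (x=5, y=1), (x=6, y=2), (x=7, y=3), (x=6, y=4)
  Distance 6: (x=6, y=1), (x=7, y=2), (x=7, y=4)
  Distance 7: (x=6, y=0)
  Distance 8: (x=7, y=0)
Total reachable: 25 (grid has 32 open cells total)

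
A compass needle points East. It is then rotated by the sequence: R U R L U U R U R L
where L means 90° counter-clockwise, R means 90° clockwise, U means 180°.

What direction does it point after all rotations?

Start: East
  R (right (90° clockwise)) -> South
  U (U-turn (180°)) -> North
  R (right (90° clockwise)) -> East
  L (left (90° counter-clockwise)) -> North
  U (U-turn (180°)) -> South
  U (U-turn (180°)) -> North
  R (right (90° clockwise)) -> East
  U (U-turn (180°)) -> West
  R (right (90° clockwise)) -> North
  L (left (90° counter-clockwise)) -> West
Final: West

Answer: Final heading: West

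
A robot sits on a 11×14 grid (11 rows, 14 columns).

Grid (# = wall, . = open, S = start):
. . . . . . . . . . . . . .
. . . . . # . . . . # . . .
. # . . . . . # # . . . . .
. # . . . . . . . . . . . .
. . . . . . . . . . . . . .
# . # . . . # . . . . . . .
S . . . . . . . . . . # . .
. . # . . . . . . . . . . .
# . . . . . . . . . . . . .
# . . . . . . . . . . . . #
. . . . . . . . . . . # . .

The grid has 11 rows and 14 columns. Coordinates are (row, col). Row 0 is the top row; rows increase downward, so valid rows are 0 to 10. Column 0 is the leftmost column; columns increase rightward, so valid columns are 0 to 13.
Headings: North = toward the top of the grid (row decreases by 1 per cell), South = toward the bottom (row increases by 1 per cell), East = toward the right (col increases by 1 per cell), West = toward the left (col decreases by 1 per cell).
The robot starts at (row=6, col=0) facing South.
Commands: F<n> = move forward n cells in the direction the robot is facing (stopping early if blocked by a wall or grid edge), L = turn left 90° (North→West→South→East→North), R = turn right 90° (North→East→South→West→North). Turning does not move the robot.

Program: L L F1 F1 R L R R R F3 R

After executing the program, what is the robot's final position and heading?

Start: (row=6, col=0), facing South
  L: turn left, now facing East
  L: turn left, now facing North
  F1: move forward 0/1 (blocked), now at (row=6, col=0)
  F1: move forward 0/1 (blocked), now at (row=6, col=0)
  R: turn right, now facing East
  L: turn left, now facing North
  R: turn right, now facing East
  R: turn right, now facing South
  R: turn right, now facing West
  F3: move forward 0/3 (blocked), now at (row=6, col=0)
  R: turn right, now facing North
Final: (row=6, col=0), facing North

Answer: Final position: (row=6, col=0), facing North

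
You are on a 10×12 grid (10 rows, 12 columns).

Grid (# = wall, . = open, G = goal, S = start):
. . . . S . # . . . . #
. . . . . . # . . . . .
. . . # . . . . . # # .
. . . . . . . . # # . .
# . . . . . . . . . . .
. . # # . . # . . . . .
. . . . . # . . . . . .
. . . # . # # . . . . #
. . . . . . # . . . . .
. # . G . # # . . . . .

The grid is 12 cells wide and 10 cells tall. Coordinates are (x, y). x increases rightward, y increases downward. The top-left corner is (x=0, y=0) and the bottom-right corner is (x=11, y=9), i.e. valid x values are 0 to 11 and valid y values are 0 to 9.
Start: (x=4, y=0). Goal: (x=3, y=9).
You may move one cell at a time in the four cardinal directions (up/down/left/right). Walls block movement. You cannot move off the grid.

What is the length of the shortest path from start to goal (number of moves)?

Answer: Shortest path length: 10

Derivation:
BFS from (x=4, y=0) until reaching (x=3, y=9):
  Distance 0: (x=4, y=0)
  Distance 1: (x=3, y=0), (x=5, y=0), (x=4, y=1)
  Distance 2: (x=2, y=0), (x=3, y=1), (x=5, y=1), (x=4, y=2)
  Distance 3: (x=1, y=0), (x=2, y=1), (x=5, y=2), (x=4, y=3)
  Distance 4: (x=0, y=0), (x=1, y=1), (x=2, y=2), (x=6, y=2), (x=3, y=3), (x=5, y=3), (x=4, y=4)
  Distance 5: (x=0, y=1), (x=1, y=2), (x=7, y=2), (x=2, y=3), (x=6, y=3), (x=3, y=4), (x=5, y=4), (x=4, y=5)
  Distance 6: (x=7, y=1), (x=0, y=2), (x=8, y=2), (x=1, y=3), (x=7, y=3), (x=2, y=4), (x=6, y=4), (x=5, y=5), (x=4, y=6)
  Distance 7: (x=7, y=0), (x=8, y=1), (x=0, y=3), (x=1, y=4), (x=7, y=4), (x=3, y=6), (x=4, y=7)
  Distance 8: (x=8, y=0), (x=9, y=1), (x=8, y=4), (x=1, y=5), (x=7, y=5), (x=2, y=6), (x=4, y=8)
  Distance 9: (x=9, y=0), (x=10, y=1), (x=9, y=4), (x=0, y=5), (x=8, y=5), (x=1, y=6), (x=7, y=6), (x=2, y=7), (x=3, y=8), (x=5, y=8), (x=4, y=9)
  Distance 10: (x=10, y=0), (x=11, y=1), (x=10, y=4), (x=9, y=5), (x=0, y=6), (x=6, y=6), (x=8, y=6), (x=1, y=7), (x=7, y=7), (x=2, y=8), (x=3, y=9)  <- goal reached here
One shortest path (10 moves): (x=4, y=0) -> (x=4, y=1) -> (x=4, y=2) -> (x=4, y=3) -> (x=4, y=4) -> (x=4, y=5) -> (x=4, y=6) -> (x=4, y=7) -> (x=4, y=8) -> (x=3, y=8) -> (x=3, y=9)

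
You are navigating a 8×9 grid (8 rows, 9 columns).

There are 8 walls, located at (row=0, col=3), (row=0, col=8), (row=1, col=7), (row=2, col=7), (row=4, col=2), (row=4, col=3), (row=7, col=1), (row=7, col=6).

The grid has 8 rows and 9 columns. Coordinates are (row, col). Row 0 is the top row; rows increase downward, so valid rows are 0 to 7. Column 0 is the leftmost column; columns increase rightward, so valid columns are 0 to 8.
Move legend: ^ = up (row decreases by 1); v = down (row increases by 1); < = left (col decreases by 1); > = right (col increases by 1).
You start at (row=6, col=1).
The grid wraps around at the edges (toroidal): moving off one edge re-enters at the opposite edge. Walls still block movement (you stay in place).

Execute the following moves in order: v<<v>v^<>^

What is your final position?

Answer: Final position: (row=6, col=0)

Derivation:
Start: (row=6, col=1)
  v (down): blocked, stay at (row=6, col=1)
  < (left): (row=6, col=1) -> (row=6, col=0)
  < (left): (row=6, col=0) -> (row=6, col=8)
  v (down): (row=6, col=8) -> (row=7, col=8)
  > (right): (row=7, col=8) -> (row=7, col=0)
  v (down): (row=7, col=0) -> (row=0, col=0)
  ^ (up): (row=0, col=0) -> (row=7, col=0)
  < (left): (row=7, col=0) -> (row=7, col=8)
  > (right): (row=7, col=8) -> (row=7, col=0)
  ^ (up): (row=7, col=0) -> (row=6, col=0)
Final: (row=6, col=0)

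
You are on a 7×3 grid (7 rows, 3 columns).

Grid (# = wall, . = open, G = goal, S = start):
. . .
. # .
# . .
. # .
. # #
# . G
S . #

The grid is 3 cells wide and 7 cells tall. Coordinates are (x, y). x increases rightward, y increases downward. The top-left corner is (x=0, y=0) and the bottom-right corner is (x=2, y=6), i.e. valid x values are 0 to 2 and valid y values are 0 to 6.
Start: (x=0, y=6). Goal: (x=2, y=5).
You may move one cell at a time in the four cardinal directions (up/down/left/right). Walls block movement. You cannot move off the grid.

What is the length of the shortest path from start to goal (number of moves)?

Answer: Shortest path length: 3

Derivation:
BFS from (x=0, y=6) until reaching (x=2, y=5):
  Distance 0: (x=0, y=6)
  Distance 1: (x=1, y=6)
  Distance 2: (x=1, y=5)
  Distance 3: (x=2, y=5)  <- goal reached here
One shortest path (3 moves): (x=0, y=6) -> (x=1, y=6) -> (x=1, y=5) -> (x=2, y=5)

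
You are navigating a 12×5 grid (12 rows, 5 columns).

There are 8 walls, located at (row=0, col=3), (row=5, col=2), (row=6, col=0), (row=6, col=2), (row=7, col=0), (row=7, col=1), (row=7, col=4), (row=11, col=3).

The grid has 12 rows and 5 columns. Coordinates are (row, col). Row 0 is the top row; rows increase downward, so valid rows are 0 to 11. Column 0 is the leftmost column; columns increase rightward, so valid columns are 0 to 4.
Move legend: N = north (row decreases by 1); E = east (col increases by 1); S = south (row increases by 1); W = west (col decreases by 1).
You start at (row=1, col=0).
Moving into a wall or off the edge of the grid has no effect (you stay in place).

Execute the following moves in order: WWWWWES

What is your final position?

Start: (row=1, col=0)
  [×5]W (west): blocked, stay at (row=1, col=0)
  E (east): (row=1, col=0) -> (row=1, col=1)
  S (south): (row=1, col=1) -> (row=2, col=1)
Final: (row=2, col=1)

Answer: Final position: (row=2, col=1)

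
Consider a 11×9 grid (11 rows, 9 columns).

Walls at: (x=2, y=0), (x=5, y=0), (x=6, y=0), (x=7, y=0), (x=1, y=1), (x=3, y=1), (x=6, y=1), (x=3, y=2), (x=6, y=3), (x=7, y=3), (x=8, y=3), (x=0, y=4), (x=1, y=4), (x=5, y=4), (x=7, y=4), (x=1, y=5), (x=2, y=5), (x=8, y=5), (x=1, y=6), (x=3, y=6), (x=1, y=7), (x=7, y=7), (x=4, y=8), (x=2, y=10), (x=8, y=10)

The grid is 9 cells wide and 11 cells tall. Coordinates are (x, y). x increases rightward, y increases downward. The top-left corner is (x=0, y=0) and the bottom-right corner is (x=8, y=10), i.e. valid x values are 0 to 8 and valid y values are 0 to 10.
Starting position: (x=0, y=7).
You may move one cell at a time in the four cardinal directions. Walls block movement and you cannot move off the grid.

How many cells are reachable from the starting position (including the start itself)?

Answer: Reachable cells: 73

Derivation:
BFS flood-fill from (x=0, y=7):
  Distance 0: (x=0, y=7)
  Distance 1: (x=0, y=6), (x=0, y=8)
  Distance 2: (x=0, y=5), (x=1, y=8), (x=0, y=9)
  Distance 3: (x=2, y=8), (x=1, y=9), (x=0, y=10)
  Distance 4: (x=2, y=7), (x=3, y=8), (x=2, y=9), (x=1, y=10)
  Distance 5: (x=2, y=6), (x=3, y=7), (x=3, y=9)
  Distance 6: (x=4, y=7), (x=4, y=9), (x=3, y=10)
  Distance 7: (x=4, y=6), (x=5, y=7), (x=5, y=9), (x=4, y=10)
  Distance 8: (x=4, y=5), (x=5, y=6), (x=6, y=7), (x=5, y=8), (x=6, y=9), (x=5, y=10)
  Distance 9: (x=4, y=4), (x=3, y=5), (x=5, y=5), (x=6, y=6), (x=6, y=8), (x=7, y=9), (x=6, y=10)
  Distance 10: (x=4, y=3), (x=3, y=4), (x=6, y=5), (x=7, y=6), (x=7, y=8), (x=8, y=9), (x=7, y=10)
  Distance 11: (x=4, y=2), (x=3, y=3), (x=5, y=3), (x=2, y=4), (x=6, y=4), (x=7, y=5), (x=8, y=6), (x=8, y=8)
  Distance 12: (x=4, y=1), (x=5, y=2), (x=2, y=3), (x=8, y=7)
  Distance 13: (x=4, y=0), (x=5, y=1), (x=2, y=2), (x=6, y=2), (x=1, y=3)
  Distance 14: (x=3, y=0), (x=2, y=1), (x=1, y=2), (x=7, y=2), (x=0, y=3)
  Distance 15: (x=7, y=1), (x=0, y=2), (x=8, y=2)
  Distance 16: (x=0, y=1), (x=8, y=1)
  Distance 17: (x=0, y=0), (x=8, y=0)
  Distance 18: (x=1, y=0)
Total reachable: 73 (grid has 74 open cells total)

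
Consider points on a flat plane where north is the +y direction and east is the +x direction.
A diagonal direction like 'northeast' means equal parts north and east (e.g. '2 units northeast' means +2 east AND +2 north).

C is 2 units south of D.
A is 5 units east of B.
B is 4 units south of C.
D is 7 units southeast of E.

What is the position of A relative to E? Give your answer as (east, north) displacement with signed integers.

Answer: A is at (east=12, north=-13) relative to E.

Derivation:
Place E at the origin (east=0, north=0).
  D is 7 units southeast of E: delta (east=+7, north=-7); D at (east=7, north=-7).
  C is 2 units south of D: delta (east=+0, north=-2); C at (east=7, north=-9).
  B is 4 units south of C: delta (east=+0, north=-4); B at (east=7, north=-13).
  A is 5 units east of B: delta (east=+5, north=+0); A at (east=12, north=-13).
Therefore A relative to E: (east=12, north=-13).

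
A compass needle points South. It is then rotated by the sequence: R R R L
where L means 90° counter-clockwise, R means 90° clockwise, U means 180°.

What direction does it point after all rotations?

Start: South
  R (right (90° clockwise)) -> West
  R (right (90° clockwise)) -> North
  R (right (90° clockwise)) -> East
  L (left (90° counter-clockwise)) -> North
Final: North

Answer: Final heading: North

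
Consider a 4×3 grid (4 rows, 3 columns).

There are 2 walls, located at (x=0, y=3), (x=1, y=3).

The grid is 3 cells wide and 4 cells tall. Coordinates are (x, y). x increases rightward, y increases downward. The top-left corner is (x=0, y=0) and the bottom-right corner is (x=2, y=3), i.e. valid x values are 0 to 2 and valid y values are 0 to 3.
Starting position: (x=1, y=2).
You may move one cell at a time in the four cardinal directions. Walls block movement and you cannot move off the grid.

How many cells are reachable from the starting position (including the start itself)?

BFS flood-fill from (x=1, y=2):
  Distance 0: (x=1, y=2)
  Distance 1: (x=1, y=1), (x=0, y=2), (x=2, y=2)
  Distance 2: (x=1, y=0), (x=0, y=1), (x=2, y=1), (x=2, y=3)
  Distance 3: (x=0, y=0), (x=2, y=0)
Total reachable: 10 (grid has 10 open cells total)

Answer: Reachable cells: 10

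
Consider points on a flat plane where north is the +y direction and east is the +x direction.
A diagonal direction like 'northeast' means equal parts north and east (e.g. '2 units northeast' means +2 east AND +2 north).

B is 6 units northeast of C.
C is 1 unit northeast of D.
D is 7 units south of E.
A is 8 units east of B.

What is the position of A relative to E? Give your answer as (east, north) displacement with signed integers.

Answer: A is at (east=15, north=0) relative to E.

Derivation:
Place E at the origin (east=0, north=0).
  D is 7 units south of E: delta (east=+0, north=-7); D at (east=0, north=-7).
  C is 1 unit northeast of D: delta (east=+1, north=+1); C at (east=1, north=-6).
  B is 6 units northeast of C: delta (east=+6, north=+6); B at (east=7, north=0).
  A is 8 units east of B: delta (east=+8, north=+0); A at (east=15, north=0).
Therefore A relative to E: (east=15, north=0).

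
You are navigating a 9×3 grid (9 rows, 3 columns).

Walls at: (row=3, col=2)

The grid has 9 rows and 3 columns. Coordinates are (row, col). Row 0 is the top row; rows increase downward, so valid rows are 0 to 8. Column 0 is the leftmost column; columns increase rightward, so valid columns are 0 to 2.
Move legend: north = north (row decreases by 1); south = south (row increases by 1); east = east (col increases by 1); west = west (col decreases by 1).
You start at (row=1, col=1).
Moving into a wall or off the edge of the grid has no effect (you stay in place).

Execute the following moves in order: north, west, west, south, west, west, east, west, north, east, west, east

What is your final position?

Answer: Final position: (row=0, col=1)

Derivation:
Start: (row=1, col=1)
  north (north): (row=1, col=1) -> (row=0, col=1)
  west (west): (row=0, col=1) -> (row=0, col=0)
  west (west): blocked, stay at (row=0, col=0)
  south (south): (row=0, col=0) -> (row=1, col=0)
  west (west): blocked, stay at (row=1, col=0)
  west (west): blocked, stay at (row=1, col=0)
  east (east): (row=1, col=0) -> (row=1, col=1)
  west (west): (row=1, col=1) -> (row=1, col=0)
  north (north): (row=1, col=0) -> (row=0, col=0)
  east (east): (row=0, col=0) -> (row=0, col=1)
  west (west): (row=0, col=1) -> (row=0, col=0)
  east (east): (row=0, col=0) -> (row=0, col=1)
Final: (row=0, col=1)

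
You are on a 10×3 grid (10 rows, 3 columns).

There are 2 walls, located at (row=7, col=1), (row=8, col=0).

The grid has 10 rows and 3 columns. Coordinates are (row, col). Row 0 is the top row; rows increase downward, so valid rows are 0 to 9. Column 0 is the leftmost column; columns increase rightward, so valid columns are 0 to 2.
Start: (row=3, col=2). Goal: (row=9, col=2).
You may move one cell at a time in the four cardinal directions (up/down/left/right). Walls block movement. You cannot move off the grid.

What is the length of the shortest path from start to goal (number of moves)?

BFS from (row=3, col=2) until reaching (row=9, col=2):
  Distance 0: (row=3, col=2)
  Distance 1: (row=2, col=2), (row=3, col=1), (row=4, col=2)
  Distance 2: (row=1, col=2), (row=2, col=1), (row=3, col=0), (row=4, col=1), (row=5, col=2)
  Distance 3: (row=0, col=2), (row=1, col=1), (row=2, col=0), (row=4, col=0), (row=5, col=1), (row=6, col=2)
  Distance 4: (row=0, col=1), (row=1, col=0), (row=5, col=0), (row=6, col=1), (row=7, col=2)
  Distance 5: (row=0, col=0), (row=6, col=0), (row=8, col=2)
  Distance 6: (row=7, col=0), (row=8, col=1), (row=9, col=2)  <- goal reached here
One shortest path (6 moves): (row=3, col=2) -> (row=4, col=2) -> (row=5, col=2) -> (row=6, col=2) -> (row=7, col=2) -> (row=8, col=2) -> (row=9, col=2)

Answer: Shortest path length: 6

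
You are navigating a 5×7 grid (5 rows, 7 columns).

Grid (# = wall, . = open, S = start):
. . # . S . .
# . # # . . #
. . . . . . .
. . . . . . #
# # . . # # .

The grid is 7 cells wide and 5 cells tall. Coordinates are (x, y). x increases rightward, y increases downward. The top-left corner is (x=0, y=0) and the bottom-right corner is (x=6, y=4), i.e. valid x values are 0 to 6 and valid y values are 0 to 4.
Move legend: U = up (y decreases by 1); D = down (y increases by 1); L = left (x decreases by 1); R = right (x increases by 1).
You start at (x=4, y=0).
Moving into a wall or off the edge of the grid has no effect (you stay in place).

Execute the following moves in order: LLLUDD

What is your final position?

Answer: Final position: (x=3, y=0)

Derivation:
Start: (x=4, y=0)
  L (left): (x=4, y=0) -> (x=3, y=0)
  L (left): blocked, stay at (x=3, y=0)
  L (left): blocked, stay at (x=3, y=0)
  U (up): blocked, stay at (x=3, y=0)
  D (down): blocked, stay at (x=3, y=0)
  D (down): blocked, stay at (x=3, y=0)
Final: (x=3, y=0)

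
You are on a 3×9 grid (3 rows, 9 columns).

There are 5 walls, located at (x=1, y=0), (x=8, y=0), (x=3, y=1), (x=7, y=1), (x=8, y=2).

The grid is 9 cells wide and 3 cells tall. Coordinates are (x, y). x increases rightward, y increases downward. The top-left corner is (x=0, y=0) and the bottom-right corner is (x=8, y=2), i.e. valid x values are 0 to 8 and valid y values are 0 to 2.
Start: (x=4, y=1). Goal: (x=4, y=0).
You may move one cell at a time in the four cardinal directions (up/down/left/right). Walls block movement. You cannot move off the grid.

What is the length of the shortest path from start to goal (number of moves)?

Answer: Shortest path length: 1

Derivation:
BFS from (x=4, y=1) until reaching (x=4, y=0):
  Distance 0: (x=4, y=1)
  Distance 1: (x=4, y=0), (x=5, y=1), (x=4, y=2)  <- goal reached here
One shortest path (1 moves): (x=4, y=1) -> (x=4, y=0)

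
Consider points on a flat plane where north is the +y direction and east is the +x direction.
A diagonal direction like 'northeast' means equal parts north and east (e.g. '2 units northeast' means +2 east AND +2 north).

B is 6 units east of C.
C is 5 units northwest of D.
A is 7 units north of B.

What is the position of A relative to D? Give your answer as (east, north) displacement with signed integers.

Place D at the origin (east=0, north=0).
  C is 5 units northwest of D: delta (east=-5, north=+5); C at (east=-5, north=5).
  B is 6 units east of C: delta (east=+6, north=+0); B at (east=1, north=5).
  A is 7 units north of B: delta (east=+0, north=+7); A at (east=1, north=12).
Therefore A relative to D: (east=1, north=12).

Answer: A is at (east=1, north=12) relative to D.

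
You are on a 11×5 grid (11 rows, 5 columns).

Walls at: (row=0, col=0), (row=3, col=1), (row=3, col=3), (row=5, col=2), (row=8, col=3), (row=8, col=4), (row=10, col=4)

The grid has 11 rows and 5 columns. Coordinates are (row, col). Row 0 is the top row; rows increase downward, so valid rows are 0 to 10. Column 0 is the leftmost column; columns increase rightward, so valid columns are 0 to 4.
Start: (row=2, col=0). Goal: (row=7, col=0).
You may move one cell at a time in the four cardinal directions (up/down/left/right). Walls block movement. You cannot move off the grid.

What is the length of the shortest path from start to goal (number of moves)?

BFS from (row=2, col=0) until reaching (row=7, col=0):
  Distance 0: (row=2, col=0)
  Distance 1: (row=1, col=0), (row=2, col=1), (row=3, col=0)
  Distance 2: (row=1, col=1), (row=2, col=2), (row=4, col=0)
  Distance 3: (row=0, col=1), (row=1, col=2), (row=2, col=3), (row=3, col=2), (row=4, col=1), (row=5, col=0)
  Distance 4: (row=0, col=2), (row=1, col=3), (row=2, col=4), (row=4, col=2), (row=5, col=1), (row=6, col=0)
  Distance 5: (row=0, col=3), (row=1, col=4), (row=3, col=4), (row=4, col=3), (row=6, col=1), (row=7, col=0)  <- goal reached here
One shortest path (5 moves): (row=2, col=0) -> (row=3, col=0) -> (row=4, col=0) -> (row=5, col=0) -> (row=6, col=0) -> (row=7, col=0)

Answer: Shortest path length: 5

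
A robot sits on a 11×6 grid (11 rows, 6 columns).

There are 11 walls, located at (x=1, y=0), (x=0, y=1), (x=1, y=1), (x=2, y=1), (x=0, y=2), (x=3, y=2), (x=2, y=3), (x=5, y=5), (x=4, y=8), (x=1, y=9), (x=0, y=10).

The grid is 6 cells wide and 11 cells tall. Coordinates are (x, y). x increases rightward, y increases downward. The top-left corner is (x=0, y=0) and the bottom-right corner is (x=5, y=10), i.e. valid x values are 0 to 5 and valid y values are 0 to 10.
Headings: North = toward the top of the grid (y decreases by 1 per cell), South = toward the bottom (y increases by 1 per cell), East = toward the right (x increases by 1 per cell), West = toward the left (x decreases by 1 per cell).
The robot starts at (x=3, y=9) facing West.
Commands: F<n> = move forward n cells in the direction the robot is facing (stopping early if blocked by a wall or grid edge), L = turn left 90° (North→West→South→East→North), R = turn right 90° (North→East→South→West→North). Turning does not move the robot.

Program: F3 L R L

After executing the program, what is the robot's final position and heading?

Answer: Final position: (x=2, y=9), facing South

Derivation:
Start: (x=3, y=9), facing West
  F3: move forward 1/3 (blocked), now at (x=2, y=9)
  L: turn left, now facing South
  R: turn right, now facing West
  L: turn left, now facing South
Final: (x=2, y=9), facing South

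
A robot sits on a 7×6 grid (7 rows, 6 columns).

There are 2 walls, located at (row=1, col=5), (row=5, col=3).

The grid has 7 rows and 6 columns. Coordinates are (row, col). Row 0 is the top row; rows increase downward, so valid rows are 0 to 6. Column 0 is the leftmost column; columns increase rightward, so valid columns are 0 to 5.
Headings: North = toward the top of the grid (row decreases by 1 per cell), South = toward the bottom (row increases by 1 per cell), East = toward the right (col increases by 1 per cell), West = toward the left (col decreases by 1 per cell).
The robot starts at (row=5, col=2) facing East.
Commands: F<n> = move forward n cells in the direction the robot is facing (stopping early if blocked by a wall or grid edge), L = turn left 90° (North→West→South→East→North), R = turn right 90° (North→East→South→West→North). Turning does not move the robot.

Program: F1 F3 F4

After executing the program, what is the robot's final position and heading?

Start: (row=5, col=2), facing East
  F1: move forward 0/1 (blocked), now at (row=5, col=2)
  F3: move forward 0/3 (blocked), now at (row=5, col=2)
  F4: move forward 0/4 (blocked), now at (row=5, col=2)
Final: (row=5, col=2), facing East

Answer: Final position: (row=5, col=2), facing East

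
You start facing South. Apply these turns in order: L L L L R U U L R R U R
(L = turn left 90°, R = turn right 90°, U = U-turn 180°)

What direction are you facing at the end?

Start: South
  L (left (90° counter-clockwise)) -> East
  L (left (90° counter-clockwise)) -> North
  L (left (90° counter-clockwise)) -> West
  L (left (90° counter-clockwise)) -> South
  R (right (90° clockwise)) -> West
  U (U-turn (180°)) -> East
  U (U-turn (180°)) -> West
  L (left (90° counter-clockwise)) -> South
  R (right (90° clockwise)) -> West
  R (right (90° clockwise)) -> North
  U (U-turn (180°)) -> South
  R (right (90° clockwise)) -> West
Final: West

Answer: Final heading: West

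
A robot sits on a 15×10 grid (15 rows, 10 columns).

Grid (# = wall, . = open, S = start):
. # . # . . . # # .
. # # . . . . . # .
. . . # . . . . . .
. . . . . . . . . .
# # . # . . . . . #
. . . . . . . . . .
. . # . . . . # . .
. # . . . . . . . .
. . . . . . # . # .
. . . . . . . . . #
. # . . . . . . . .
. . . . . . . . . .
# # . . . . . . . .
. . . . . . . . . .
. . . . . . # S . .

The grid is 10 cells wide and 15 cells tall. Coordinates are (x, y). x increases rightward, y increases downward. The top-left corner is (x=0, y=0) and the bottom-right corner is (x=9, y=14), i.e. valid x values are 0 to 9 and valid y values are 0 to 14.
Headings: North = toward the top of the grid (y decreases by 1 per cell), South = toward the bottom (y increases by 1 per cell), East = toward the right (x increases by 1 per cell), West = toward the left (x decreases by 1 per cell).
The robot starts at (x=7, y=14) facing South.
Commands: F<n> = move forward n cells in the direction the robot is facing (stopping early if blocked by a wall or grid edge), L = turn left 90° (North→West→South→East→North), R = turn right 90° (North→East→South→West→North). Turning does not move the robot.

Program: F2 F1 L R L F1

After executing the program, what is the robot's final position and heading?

Start: (x=7, y=14), facing South
  F2: move forward 0/2 (blocked), now at (x=7, y=14)
  F1: move forward 0/1 (blocked), now at (x=7, y=14)
  L: turn left, now facing East
  R: turn right, now facing South
  L: turn left, now facing East
  F1: move forward 1, now at (x=8, y=14)
Final: (x=8, y=14), facing East

Answer: Final position: (x=8, y=14), facing East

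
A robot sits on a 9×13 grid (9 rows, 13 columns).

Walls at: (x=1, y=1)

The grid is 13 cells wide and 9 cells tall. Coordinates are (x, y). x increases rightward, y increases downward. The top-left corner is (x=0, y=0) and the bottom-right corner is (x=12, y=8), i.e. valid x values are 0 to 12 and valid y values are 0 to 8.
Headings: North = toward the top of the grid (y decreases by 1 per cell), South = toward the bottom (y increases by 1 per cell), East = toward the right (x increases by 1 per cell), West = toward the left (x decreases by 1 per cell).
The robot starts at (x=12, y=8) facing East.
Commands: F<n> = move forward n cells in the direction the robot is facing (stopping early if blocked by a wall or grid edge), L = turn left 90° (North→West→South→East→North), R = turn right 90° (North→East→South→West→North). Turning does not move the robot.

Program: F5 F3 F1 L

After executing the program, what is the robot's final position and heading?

Start: (x=12, y=8), facing East
  F5: move forward 0/5 (blocked), now at (x=12, y=8)
  F3: move forward 0/3 (blocked), now at (x=12, y=8)
  F1: move forward 0/1 (blocked), now at (x=12, y=8)
  L: turn left, now facing North
Final: (x=12, y=8), facing North

Answer: Final position: (x=12, y=8), facing North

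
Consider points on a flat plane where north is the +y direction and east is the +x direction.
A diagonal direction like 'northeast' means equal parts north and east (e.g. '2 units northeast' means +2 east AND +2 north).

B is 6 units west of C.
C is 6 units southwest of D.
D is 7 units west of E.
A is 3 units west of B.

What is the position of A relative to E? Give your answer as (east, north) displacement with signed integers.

Answer: A is at (east=-22, north=-6) relative to E.

Derivation:
Place E at the origin (east=0, north=0).
  D is 7 units west of E: delta (east=-7, north=+0); D at (east=-7, north=0).
  C is 6 units southwest of D: delta (east=-6, north=-6); C at (east=-13, north=-6).
  B is 6 units west of C: delta (east=-6, north=+0); B at (east=-19, north=-6).
  A is 3 units west of B: delta (east=-3, north=+0); A at (east=-22, north=-6).
Therefore A relative to E: (east=-22, north=-6).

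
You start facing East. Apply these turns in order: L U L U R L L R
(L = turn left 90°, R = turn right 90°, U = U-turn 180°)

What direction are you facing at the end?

Start: East
  L (left (90° counter-clockwise)) -> North
  U (U-turn (180°)) -> South
  L (left (90° counter-clockwise)) -> East
  U (U-turn (180°)) -> West
  R (right (90° clockwise)) -> North
  L (left (90° counter-clockwise)) -> West
  L (left (90° counter-clockwise)) -> South
  R (right (90° clockwise)) -> West
Final: West

Answer: Final heading: West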